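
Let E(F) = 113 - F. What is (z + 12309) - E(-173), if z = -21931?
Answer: -9908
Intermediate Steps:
(z + 12309) - E(-173) = (-21931 + 12309) - (113 - 1*(-173)) = -9622 - (113 + 173) = -9622 - 1*286 = -9622 - 286 = -9908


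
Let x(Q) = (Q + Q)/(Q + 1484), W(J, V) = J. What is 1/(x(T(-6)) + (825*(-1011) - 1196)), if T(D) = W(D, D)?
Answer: -739/617265275 ≈ -1.1972e-6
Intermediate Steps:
T(D) = D
x(Q) = 2*Q/(1484 + Q) (x(Q) = (2*Q)/(1484 + Q) = 2*Q/(1484 + Q))
1/(x(T(-6)) + (825*(-1011) - 1196)) = 1/(2*(-6)/(1484 - 6) + (825*(-1011) - 1196)) = 1/(2*(-6)/1478 + (-834075 - 1196)) = 1/(2*(-6)*(1/1478) - 835271) = 1/(-6/739 - 835271) = 1/(-617265275/739) = -739/617265275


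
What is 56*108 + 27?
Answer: 6075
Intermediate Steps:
56*108 + 27 = 6048 + 27 = 6075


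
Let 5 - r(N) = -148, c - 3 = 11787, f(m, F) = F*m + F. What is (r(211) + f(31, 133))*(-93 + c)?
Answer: 51572073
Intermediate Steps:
f(m, F) = F + F*m
c = 11790 (c = 3 + 11787 = 11790)
r(N) = 153 (r(N) = 5 - 1*(-148) = 5 + 148 = 153)
(r(211) + f(31, 133))*(-93 + c) = (153 + 133*(1 + 31))*(-93 + 11790) = (153 + 133*32)*11697 = (153 + 4256)*11697 = 4409*11697 = 51572073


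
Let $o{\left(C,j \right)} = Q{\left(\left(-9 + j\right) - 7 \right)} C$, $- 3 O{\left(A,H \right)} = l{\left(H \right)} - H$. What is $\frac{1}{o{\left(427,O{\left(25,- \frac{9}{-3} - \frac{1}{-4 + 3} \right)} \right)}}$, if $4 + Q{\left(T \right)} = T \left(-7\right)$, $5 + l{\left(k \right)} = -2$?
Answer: $\frac{3}{105469} \approx 2.8444 \cdot 10^{-5}$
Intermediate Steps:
$l{\left(k \right)} = -7$ ($l{\left(k \right)} = -5 - 2 = -7$)
$O{\left(A,H \right)} = \frac{7}{3} + \frac{H}{3}$ ($O{\left(A,H \right)} = - \frac{-7 - H}{3} = \frac{7}{3} + \frac{H}{3}$)
$Q{\left(T \right)} = -4 - 7 T$ ($Q{\left(T \right)} = -4 + T \left(-7\right) = -4 - 7 T$)
$o{\left(C,j \right)} = C \left(108 - 7 j\right)$ ($o{\left(C,j \right)} = \left(-4 - 7 \left(\left(-9 + j\right) - 7\right)\right) C = \left(-4 - 7 \left(-16 + j\right)\right) C = \left(-4 - \left(-112 + 7 j\right)\right) C = \left(108 - 7 j\right) C = C \left(108 - 7 j\right)$)
$\frac{1}{o{\left(427,O{\left(25,- \frac{9}{-3} - \frac{1}{-4 + 3} \right)} \right)}} = \frac{1}{427 \left(108 - 7 \left(\frac{7}{3} + \frac{- \frac{9}{-3} - \frac{1}{-4 + 3}}{3}\right)\right)} = \frac{1}{427 \left(108 - 7 \left(\frac{7}{3} + \frac{\left(-9\right) \left(- \frac{1}{3}\right) - \frac{1}{-1}}{3}\right)\right)} = \frac{1}{427 \left(108 - 7 \left(\frac{7}{3} + \frac{3 - -1}{3}\right)\right)} = \frac{1}{427 \left(108 - 7 \left(\frac{7}{3} + \frac{3 + 1}{3}\right)\right)} = \frac{1}{427 \left(108 - 7 \left(\frac{7}{3} + \frac{1}{3} \cdot 4\right)\right)} = \frac{1}{427 \left(108 - 7 \left(\frac{7}{3} + \frac{4}{3}\right)\right)} = \frac{1}{427 \left(108 - \frac{77}{3}\right)} = \frac{1}{427 \cdot \frac{247}{3}} = \frac{1}{\frac{105469}{3}} = \frac{3}{105469}$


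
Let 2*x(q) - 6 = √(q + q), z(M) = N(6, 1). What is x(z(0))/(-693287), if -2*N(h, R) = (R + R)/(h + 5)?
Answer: -3/693287 - I*√22/15252314 ≈ -4.3272e-6 - 3.0752e-7*I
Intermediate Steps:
N(h, R) = -R/(5 + h) (N(h, R) = -(R + R)/(2*(h + 5)) = -2*R/(2*(5 + h)) = -R/(5 + h))
z(M) = -1/11 (z(M) = -1*1/(5 + 6) = -1*1/11 = -1*1*1/11 = -1/11)
x(q) = 3 + √2*√q/2 (x(q) = 3 + √(q + q)/2 = 3 + √(2*q)/2 = 3 + (√2*√q)/2 = 3 + √2*√q/2)
x(z(0))/(-693287) = (3 + √2*√(-1/11)/2)/(-693287) = (3 + √2*(I*√11/11)/2)*(-1/693287) = (3 + I*√22/22)*(-1/693287) = -3/693287 - I*√22/15252314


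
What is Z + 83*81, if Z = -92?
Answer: 6631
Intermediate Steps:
Z + 83*81 = -92 + 83*81 = -92 + 6723 = 6631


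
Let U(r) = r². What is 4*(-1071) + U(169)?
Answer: 24277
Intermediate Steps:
4*(-1071) + U(169) = 4*(-1071) + 169² = -4284 + 28561 = 24277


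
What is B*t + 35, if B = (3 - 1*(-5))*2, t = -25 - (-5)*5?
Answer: 35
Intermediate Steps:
t = 0 (t = -25 - 1*(-25) = -25 + 25 = 0)
B = 16 (B = (3 + 5)*2 = 8*2 = 16)
B*t + 35 = 16*0 + 35 = 0 + 35 = 35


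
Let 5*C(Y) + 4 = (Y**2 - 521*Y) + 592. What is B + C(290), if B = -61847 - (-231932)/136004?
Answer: -12771743722/170005 ≈ -75126.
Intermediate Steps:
B = -2102801864/34001 (B = -61847 - (-231932)/136004 = -61847 - 1*(-57983/34001) = -61847 + 57983/34001 = -2102801864/34001 ≈ -61845.)
C(Y) = 588/5 - 521*Y/5 + Y**2/5 (C(Y) = -4/5 + ((Y**2 - 521*Y) + 592)/5 = -4/5 + (592 + Y**2 - 521*Y)/5 = -4/5 + (592/5 - 521*Y/5 + Y**2/5) = 588/5 - 521*Y/5 + Y**2/5)
B + C(290) = -2102801864/34001 + (588/5 - 521/5*290 + (1/5)*290**2) = -2102801864/34001 + (588/5 - 30218 + (1/5)*84100) = -2102801864/34001 + (588/5 - 30218 + 16820) = -2102801864/34001 - 66402/5 = -12771743722/170005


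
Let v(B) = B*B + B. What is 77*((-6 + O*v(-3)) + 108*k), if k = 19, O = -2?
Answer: 156618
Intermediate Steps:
v(B) = B + B² (v(B) = B² + B = B + B²)
77*((-6 + O*v(-3)) + 108*k) = 77*((-6 - (-6)*(1 - 3)) + 108*19) = 77*((-6 - (-6)*(-2)) + 2052) = 77*((-6 - 2*6) + 2052) = 77*((-6 - 12) + 2052) = 77*(-18 + 2052) = 77*2034 = 156618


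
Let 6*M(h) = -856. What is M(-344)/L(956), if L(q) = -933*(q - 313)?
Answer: 428/1799757 ≈ 0.00023781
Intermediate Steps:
L(q) = 292029 - 933*q (L(q) = -933*(-313 + q) = 292029 - 933*q)
M(h) = -428/3 (M(h) = (1/6)*(-856) = -428/3)
M(-344)/L(956) = -428/(3*(292029 - 933*956)) = -428/(3*(292029 - 891948)) = -428/3/(-599919) = -428/3*(-1/599919) = 428/1799757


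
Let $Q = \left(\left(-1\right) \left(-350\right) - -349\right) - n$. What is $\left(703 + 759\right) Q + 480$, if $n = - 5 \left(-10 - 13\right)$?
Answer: $854288$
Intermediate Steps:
$n = 115$ ($n = \left(-5\right) \left(-23\right) = 115$)
$Q = 584$ ($Q = \left(\left(-1\right) \left(-350\right) - -349\right) - 115 = \left(350 + 349\right) - 115 = 699 - 115 = 584$)
$\left(703 + 759\right) Q + 480 = \left(703 + 759\right) 584 + 480 = 1462 \cdot 584 + 480 = 853808 + 480 = 854288$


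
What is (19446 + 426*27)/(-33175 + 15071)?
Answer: -7737/4526 ≈ -1.7095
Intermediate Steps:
(19446 + 426*27)/(-33175 + 15071) = (19446 + 11502)/(-18104) = 30948*(-1/18104) = -7737/4526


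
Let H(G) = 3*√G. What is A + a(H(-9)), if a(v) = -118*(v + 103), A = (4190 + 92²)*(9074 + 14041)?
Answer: 292485056 - 1062*I ≈ 2.9249e+8 - 1062.0*I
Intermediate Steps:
A = 292497210 (A = (4190 + 8464)*23115 = 12654*23115 = 292497210)
a(v) = -12154 - 118*v (a(v) = -118*(103 + v) = -12154 - 118*v)
A + a(H(-9)) = 292497210 + (-12154 - 354*√(-9)) = 292497210 + (-12154 - 354*3*I) = 292497210 + (-12154 - 1062*I) = 292485056 - 1062*I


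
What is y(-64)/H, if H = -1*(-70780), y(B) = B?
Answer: -16/17695 ≈ -0.00090421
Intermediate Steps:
H = 70780
y(-64)/H = -64/70780 = -64*1/70780 = -16/17695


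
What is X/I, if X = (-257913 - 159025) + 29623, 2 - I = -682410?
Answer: -387315/682412 ≈ -0.56757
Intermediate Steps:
I = 682412 (I = 2 - 1*(-682410) = 2 + 682410 = 682412)
X = -387315 (X = -416938 + 29623 = -387315)
X/I = -387315/682412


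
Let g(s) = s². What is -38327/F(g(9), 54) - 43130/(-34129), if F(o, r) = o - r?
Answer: -1306897673/921483 ≈ -1418.3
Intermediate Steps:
-38327/F(g(9), 54) - 43130/(-34129) = -38327/(9² - 1*54) - 43130/(-34129) = -38327/(81 - 54) - 43130*(-1/34129) = -38327/27 + 43130/34129 = -1306897673/921483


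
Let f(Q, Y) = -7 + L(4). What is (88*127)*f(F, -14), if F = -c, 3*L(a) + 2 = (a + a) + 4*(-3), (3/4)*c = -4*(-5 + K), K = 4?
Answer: -100584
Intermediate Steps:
c = 16/3 (c = 4*(-4*(-5 + 4))/3 = 4*(-4*(-1))/3 = (4/3)*4 = 16/3 ≈ 5.3333)
L(a) = -14/3 + 2*a/3 (L(a) = -2/3 + ((a + a) + 4*(-3))/3 = -2/3 + (2*a - 12)/3 = -2/3 + (-12 + 2*a)/3 = -2/3 + (-4 + 2*a/3) = -14/3 + 2*a/3)
F = -16/3 (F = -1*16/3 = -16/3 ≈ -5.3333)
f(Q, Y) = -9 (f(Q, Y) = -7 + (-14/3 + (2/3)*4) = -7 + (-14/3 + 8/3) = -7 - 2 = -9)
(88*127)*f(F, -14) = (88*127)*(-9) = 11176*(-9) = -100584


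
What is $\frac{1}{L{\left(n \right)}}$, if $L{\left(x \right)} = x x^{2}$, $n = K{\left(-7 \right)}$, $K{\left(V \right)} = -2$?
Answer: $- \frac{1}{8} \approx -0.125$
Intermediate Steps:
$n = -2$
$L{\left(x \right)} = x^{3}$
$\frac{1}{L{\left(n \right)}} = \frac{1}{\left(-2\right)^{3}} = \frac{1}{-8} = - \frac{1}{8}$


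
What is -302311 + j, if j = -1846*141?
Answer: -562597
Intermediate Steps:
j = -260286
-302311 + j = -302311 - 260286 = -562597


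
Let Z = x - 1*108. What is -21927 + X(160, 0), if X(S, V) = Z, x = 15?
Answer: -22020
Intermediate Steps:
Z = -93 (Z = 15 - 1*108 = 15 - 108 = -93)
X(S, V) = -93
-21927 + X(160, 0) = -21927 - 93 = -22020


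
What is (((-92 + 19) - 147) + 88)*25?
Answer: -3300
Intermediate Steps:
(((-92 + 19) - 147) + 88)*25 = ((-73 - 147) + 88)*25 = (-220 + 88)*25 = -132*25 = -3300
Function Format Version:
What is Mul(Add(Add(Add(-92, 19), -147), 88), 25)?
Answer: -3300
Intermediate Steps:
Mul(Add(Add(Add(-92, 19), -147), 88), 25) = Mul(Add(Add(-73, -147), 88), 25) = Mul(Add(-220, 88), 25) = Mul(-132, 25) = -3300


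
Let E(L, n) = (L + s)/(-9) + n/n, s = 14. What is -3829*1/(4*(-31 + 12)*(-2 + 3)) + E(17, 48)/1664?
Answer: 7167679/142272 ≈ 50.380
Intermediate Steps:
E(L, n) = -5/9 - L/9 (E(L, n) = (L + 14)/(-9) + n/n = (14 + L)*(-⅑) + 1 = (-14/9 - L/9) + 1 = -5/9 - L/9)
-3829*1/(4*(-31 + 12)*(-2 + 3)) + E(17, 48)/1664 = -3829*1/(4*(-31 + 12)*(-2 + 3)) + (-5/9 - ⅑*17)/1664 = -3829/((1*4)*(-19)) + (-5/9 - 17/9)*(1/1664) = -3829/(4*(-19)) - 22/9*1/1664 = -3829/(-76) - 11/7488 = -3829*(-1/76) - 11/7488 = 3829/76 - 11/7488 = 7167679/142272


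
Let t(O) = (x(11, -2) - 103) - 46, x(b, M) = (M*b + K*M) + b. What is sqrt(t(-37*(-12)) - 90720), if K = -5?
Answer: I*sqrt(90870) ≈ 301.45*I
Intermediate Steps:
x(b, M) = b - 5*M + M*b (x(b, M) = (M*b - 5*M) + b = (-5*M + M*b) + b = b - 5*M + M*b)
t(O) = -150 (t(O) = ((11 - 5*(-2) - 2*11) - 103) - 46 = ((11 + 10 - 22) - 103) - 46 = (-1 - 103) - 46 = -104 - 46 = -150)
sqrt(t(-37*(-12)) - 90720) = sqrt(-150 - 90720) = sqrt(-90870) = I*sqrt(90870)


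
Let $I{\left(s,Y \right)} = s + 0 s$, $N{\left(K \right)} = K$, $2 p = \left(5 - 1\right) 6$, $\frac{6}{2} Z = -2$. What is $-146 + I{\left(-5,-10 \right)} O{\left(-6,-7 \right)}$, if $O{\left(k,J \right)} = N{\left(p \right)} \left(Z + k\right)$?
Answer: $254$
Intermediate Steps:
$Z = - \frac{2}{3}$ ($Z = \frac{1}{3} \left(-2\right) = - \frac{2}{3} \approx -0.66667$)
$p = 12$ ($p = \frac{\left(5 - 1\right) 6}{2} = \frac{4 \cdot 6}{2} = \frac{1}{2} \cdot 24 = 12$)
$I{\left(s,Y \right)} = s$ ($I{\left(s,Y \right)} = s + 0 = s$)
$O{\left(k,J \right)} = -8 + 12 k$ ($O{\left(k,J \right)} = 12 \left(- \frac{2}{3} + k\right) = -8 + 12 k$)
$-146 + I{\left(-5,-10 \right)} O{\left(-6,-7 \right)} = -146 - 5 \left(-8 + 12 \left(-6\right)\right) = -146 - 5 \left(-8 - 72\right) = -146 - -400 = -146 + 400 = 254$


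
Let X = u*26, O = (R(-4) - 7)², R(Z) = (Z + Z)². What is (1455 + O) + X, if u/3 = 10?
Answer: 5484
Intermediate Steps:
u = 30 (u = 3*10 = 30)
R(Z) = 4*Z² (R(Z) = (2*Z)² = 4*Z²)
O = 3249 (O = (4*(-4)² - 7)² = (4*16 - 7)² = (64 - 7)² = 57² = 3249)
X = 780 (X = 30*26 = 780)
(1455 + O) + X = (1455 + 3249) + 780 = 4704 + 780 = 5484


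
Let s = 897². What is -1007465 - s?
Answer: -1812074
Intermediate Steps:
s = 804609
-1007465 - s = -1007465 - 1*804609 = -1007465 - 804609 = -1812074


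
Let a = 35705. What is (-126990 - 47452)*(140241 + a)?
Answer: -30692372132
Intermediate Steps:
(-126990 - 47452)*(140241 + a) = (-126990 - 47452)*(140241 + 35705) = -174442*175946 = -30692372132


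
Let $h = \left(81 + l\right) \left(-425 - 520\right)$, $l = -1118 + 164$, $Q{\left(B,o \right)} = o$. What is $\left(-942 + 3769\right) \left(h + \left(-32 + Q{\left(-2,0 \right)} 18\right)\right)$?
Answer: $2332142131$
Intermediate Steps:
$l = -954$
$h = 824985$ ($h = \left(81 - 954\right) \left(-425 - 520\right) = \left(-873\right) \left(-945\right) = 824985$)
$\left(-942 + 3769\right) \left(h + \left(-32 + Q{\left(-2,0 \right)} 18\right)\right) = \left(-942 + 3769\right) \left(824985 + \left(-32 + 0 \cdot 18\right)\right) = 2827 \left(824985 + \left(-32 + 0\right)\right) = 2827 \left(824985 - 32\right) = 2827 \cdot 824953 = 2332142131$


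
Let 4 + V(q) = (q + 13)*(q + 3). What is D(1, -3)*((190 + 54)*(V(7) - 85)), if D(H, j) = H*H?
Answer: 27084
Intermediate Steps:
V(q) = -4 + (3 + q)*(13 + q) (V(q) = -4 + (q + 13)*(q + 3) = -4 + (13 + q)*(3 + q) = -4 + (3 + q)*(13 + q))
D(H, j) = H²
D(1, -3)*((190 + 54)*(V(7) - 85)) = 1²*((190 + 54)*((35 + 7² + 16*7) - 85)) = 1*(244*((35 + 49 + 112) - 85)) = 1*(244*(196 - 85)) = 1*(244*111) = 1*27084 = 27084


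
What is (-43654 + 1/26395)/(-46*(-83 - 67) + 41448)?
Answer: -128027481/141793940 ≈ -0.90291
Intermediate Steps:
(-43654 + 1/26395)/(-46*(-83 - 67) + 41448) = (-43654 + 1/26395)/(-46*(-150) + 41448) = -1152247329/(26395*(6900 + 41448)) = -1152247329/26395/48348 = -1152247329/26395*1/48348 = -128027481/141793940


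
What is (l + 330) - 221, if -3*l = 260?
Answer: 67/3 ≈ 22.333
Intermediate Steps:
l = -260/3 (l = -⅓*260 = -260/3 ≈ -86.667)
(l + 330) - 221 = (-260/3 + 330) - 221 = 730/3 - 221 = 67/3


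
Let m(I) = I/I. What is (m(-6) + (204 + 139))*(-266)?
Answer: -91504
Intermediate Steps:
m(I) = 1
(m(-6) + (204 + 139))*(-266) = (1 + (204 + 139))*(-266) = (1 + 343)*(-266) = 344*(-266) = -91504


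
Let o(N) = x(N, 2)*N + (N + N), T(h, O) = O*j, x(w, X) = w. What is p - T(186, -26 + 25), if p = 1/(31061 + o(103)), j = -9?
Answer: -376883/41876 ≈ -9.0000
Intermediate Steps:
T(h, O) = -9*O (T(h, O) = O*(-9) = -9*O)
o(N) = N² + 2*N (o(N) = N*N + (N + N) = N² + 2*N)
p = 1/41876 (p = 1/(31061 + 103*(2 + 103)) = 1/(31061 + 103*105) = 1/(31061 + 10815) = 1/41876 ≈ 2.3880e-5)
p - T(186, -26 + 25) = 1/41876 - (-9)*(-26 + 25) = 1/41876 - (-9)*(-1) = 1/41876 - 1*9 = 1/41876 - 9 = -376883/41876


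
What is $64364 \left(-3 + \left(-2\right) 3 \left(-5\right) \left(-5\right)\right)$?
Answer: $-9847692$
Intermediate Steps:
$64364 \left(-3 + \left(-2\right) 3 \left(-5\right) \left(-5\right)\right) = 64364 \left(-3 + \left(-6\right) \left(-5\right) \left(-5\right)\right) = 64364 \left(-3 + 30 \left(-5\right)\right) = 64364 \left(-3 - 150\right) = 64364 \left(-153\right) = -9847692$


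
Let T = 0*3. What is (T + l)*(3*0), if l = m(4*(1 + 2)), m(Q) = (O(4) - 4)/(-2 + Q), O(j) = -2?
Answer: 0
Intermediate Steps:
T = 0
m(Q) = -6/(-2 + Q) (m(Q) = (-2 - 4)/(-2 + Q) = -6/(-2 + Q))
l = -⅗ (l = -6/(-2 + 4*(1 + 2)) = -6/(-2 + 4*3) = -6/(-2 + 12) = -6/10 = -6*⅒ = -⅗ ≈ -0.60000)
(T + l)*(3*0) = (0 - ⅗)*(3*0) = -⅗*0 = 0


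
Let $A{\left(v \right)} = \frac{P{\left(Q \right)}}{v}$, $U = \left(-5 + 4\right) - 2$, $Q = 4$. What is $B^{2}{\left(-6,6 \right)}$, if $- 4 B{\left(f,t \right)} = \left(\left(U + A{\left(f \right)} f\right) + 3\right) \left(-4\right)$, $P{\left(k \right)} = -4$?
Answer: $16$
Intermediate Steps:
$U = -3$ ($U = -1 - 2 = -3$)
$A{\left(v \right)} = - \frac{4}{v}$
$B{\left(f,t \right)} = -4$ ($B{\left(f,t \right)} = - \frac{\left(\left(-3 + - \frac{4}{f} f\right) + 3\right) \left(-4\right)}{4} = - \frac{\left(\left(-3 - 4\right) + 3\right) \left(-4\right)}{4} = - \frac{\left(-7 + 3\right) \left(-4\right)}{4} = - \frac{\left(-4\right) \left(-4\right)}{4} = \left(- \frac{1}{4}\right) 16 = -4$)
$B^{2}{\left(-6,6 \right)} = \left(-4\right)^{2} = 16$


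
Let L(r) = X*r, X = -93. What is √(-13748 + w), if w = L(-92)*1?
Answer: 2*I*√1298 ≈ 72.056*I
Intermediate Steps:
L(r) = -93*r
w = 8556 (w = -93*(-92)*1 = 8556*1 = 8556)
√(-13748 + w) = √(-13748 + 8556) = √(-5192) = 2*I*√1298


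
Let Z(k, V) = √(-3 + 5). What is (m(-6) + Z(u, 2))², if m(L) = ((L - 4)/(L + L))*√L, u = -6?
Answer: -13/6 + 10*I*√3/3 ≈ -2.1667 + 5.7735*I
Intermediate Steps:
m(L) = (-4 + L)/(2*√L) (m(L) = ((-4 + L)/((2*L)))*√L = ((-4 + L)*(1/(2*L)))*√L = ((-4 + L)/(2*L))*√L = (-4 + L)/(2*√L))
Z(k, V) = √2
(m(-6) + Z(u, 2))² = ((-4 - 6)/(2*√(-6)) + √2)² = ((½)*(-I*√6/6)*(-10) + √2)² = (5*I*√6/6 + √2)² = (√2 + 5*I*√6/6)²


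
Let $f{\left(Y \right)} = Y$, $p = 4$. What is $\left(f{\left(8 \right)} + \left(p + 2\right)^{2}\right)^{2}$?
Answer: $1936$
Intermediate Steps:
$\left(f{\left(8 \right)} + \left(p + 2\right)^{2}\right)^{2} = \left(8 + \left(4 + 2\right)^{2}\right)^{2} = \left(8 + 6^{2}\right)^{2} = \left(8 + 36\right)^{2} = 44^{2} = 1936$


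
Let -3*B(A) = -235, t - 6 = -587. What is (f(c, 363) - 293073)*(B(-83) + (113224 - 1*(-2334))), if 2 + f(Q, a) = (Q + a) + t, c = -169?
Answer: -101804608958/3 ≈ -3.3935e+10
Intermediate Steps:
t = -581 (t = 6 - 587 = -581)
B(A) = 235/3 (B(A) = -1/3*(-235) = 235/3)
f(Q, a) = -583 + Q + a (f(Q, a) = -2 + ((Q + a) - 581) = -2 + (-581 + Q + a) = -583 + Q + a)
(f(c, 363) - 293073)*(B(-83) + (113224 - 1*(-2334))) = ((-583 - 169 + 363) - 293073)*(235/3 + (113224 - 1*(-2334))) = (-389 - 293073)*(235/3 + (113224 + 2334)) = -293462*(235/3 + 115558) = -293462*346909/3 = -101804608958/3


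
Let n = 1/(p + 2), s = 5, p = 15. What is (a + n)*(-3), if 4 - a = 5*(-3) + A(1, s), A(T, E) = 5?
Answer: -717/17 ≈ -42.176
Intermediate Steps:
n = 1/17 (n = 1/(15 + 2) = 1/17 ≈ 0.058824)
a = 14 (a = 4 - (5*(-3) + 5) = 4 - (-15 + 5) = 4 - 1*(-10) = 4 + 10 = 14)
(a + n)*(-3) = (14 + 1/17)*(-3) = (239/17)*(-3) = -717/17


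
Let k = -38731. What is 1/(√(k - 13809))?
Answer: -I*√13135/26270 ≈ -0.0043627*I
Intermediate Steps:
1/(√(k - 13809)) = 1/(√(-38731 - 13809)) = 1/(√(-52540)) = 1/(2*I*√13135) = -I*√13135/26270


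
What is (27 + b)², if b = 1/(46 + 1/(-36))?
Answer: 1999967841/2739025 ≈ 730.17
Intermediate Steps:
b = 36/1655 (b = 1/(46 - 1/36) = 1/(1655/36) = 36/1655 ≈ 0.021752)
(27 + b)² = (27 + 36/1655)² = (44721/1655)² = 1999967841/2739025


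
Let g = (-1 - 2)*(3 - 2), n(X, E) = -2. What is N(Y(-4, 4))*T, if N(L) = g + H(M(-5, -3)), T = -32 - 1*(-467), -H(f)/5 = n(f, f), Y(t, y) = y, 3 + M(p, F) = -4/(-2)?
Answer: 3045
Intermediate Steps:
M(p, F) = -1 (M(p, F) = -3 - 4/(-2) = -3 - 4*(-½) = -3 + 2 = -1)
H(f) = 10 (H(f) = -5*(-2) = 10)
g = -3 (g = -3*1 = -3)
T = 435 (T = -32 + 467 = 435)
N(L) = 7 (N(L) = -3 + 10 = 7)
N(Y(-4, 4))*T = 7*435 = 3045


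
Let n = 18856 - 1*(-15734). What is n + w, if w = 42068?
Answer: 76658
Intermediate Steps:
n = 34590 (n = 18856 + 15734 = 34590)
n + w = 34590 + 42068 = 76658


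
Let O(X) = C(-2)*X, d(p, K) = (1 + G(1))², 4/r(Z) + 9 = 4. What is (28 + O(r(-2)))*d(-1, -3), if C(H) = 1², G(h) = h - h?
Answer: 136/5 ≈ 27.200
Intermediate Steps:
G(h) = 0
C(H) = 1
r(Z) = -⅘ (r(Z) = 4/(-9 + 4) = 4/(-5) = 4*(-⅕) = -⅘)
d(p, K) = 1 (d(p, K) = (1 + 0)² = 1² = 1)
O(X) = X (O(X) = 1*X = X)
(28 + O(r(-2)))*d(-1, -3) = (28 - ⅘)*1 = (136/5)*1 = 136/5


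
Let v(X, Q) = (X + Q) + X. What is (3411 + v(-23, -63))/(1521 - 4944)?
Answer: -3302/3423 ≈ -0.96465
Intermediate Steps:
v(X, Q) = Q + 2*X (v(X, Q) = (Q + X) + X = Q + 2*X)
(3411 + v(-23, -63))/(1521 - 4944) = (3411 + (-63 + 2*(-23)))/(1521 - 4944) = (3411 + (-63 - 46))/(-3423) = (3411 - 109)*(-1/3423) = 3302*(-1/3423) = -3302/3423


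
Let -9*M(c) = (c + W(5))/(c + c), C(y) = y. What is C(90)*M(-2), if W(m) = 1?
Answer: -5/2 ≈ -2.5000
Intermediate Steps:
M(c) = -(1 + c)/(18*c) (M(c) = -(c + 1)/(9*(c + c)) = -(1 + c)/(9*(2*c)) = -(1 + c)*1/(2*c)/9 = -(1 + c)/(18*c))
C(90)*M(-2) = 90*((1/18)*(-1 - 1*(-2))/(-2)) = 90*((1/18)*(-1/2)*(-1 + 2)) = 90*((1/18)*(-1/2)*1) = 90*(-1/36) = -5/2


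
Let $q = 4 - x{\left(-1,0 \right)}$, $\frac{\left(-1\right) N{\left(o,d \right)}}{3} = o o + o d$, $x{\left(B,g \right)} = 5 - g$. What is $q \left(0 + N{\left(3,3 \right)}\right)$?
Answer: $54$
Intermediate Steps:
$N{\left(o,d \right)} = - 3 o^{2} - 3 d o$ ($N{\left(o,d \right)} = - 3 \left(o o + o d\right) = - 3 \left(o^{2} + d o\right) = - 3 o^{2} - 3 d o$)
$q = -1$ ($q = 4 - \left(5 - 0\right) = 4 - \left(5 + 0\right) = 4 - 5 = -1$)
$q \left(0 + N{\left(3,3 \right)}\right) = - (0 - 9 \left(3 + 3\right)) = - (0 - 9 \cdot 6) = - (0 - 54) = \left(-1\right) \left(-54\right) = 54$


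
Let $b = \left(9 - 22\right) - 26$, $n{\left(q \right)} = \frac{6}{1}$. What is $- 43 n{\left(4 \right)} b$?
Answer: $10062$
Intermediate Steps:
$n{\left(q \right)} = 6$ ($n{\left(q \right)} = 6 \cdot 1 = 6$)
$b = -39$ ($b = -13 - 26 = -39$)
$- 43 n{\left(4 \right)} b = \left(-43\right) 6 \left(-39\right) = \left(-258\right) \left(-39\right) = 10062$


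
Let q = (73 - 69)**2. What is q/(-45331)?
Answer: -16/45331 ≈ -0.00035296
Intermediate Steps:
q = 16 (q = 4**2 = 16)
q/(-45331) = 16/(-45331) = 16*(-1/45331) = -16/45331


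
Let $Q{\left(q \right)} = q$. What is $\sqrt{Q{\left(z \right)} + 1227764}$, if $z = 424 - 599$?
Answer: $\sqrt{1227589} \approx 1108.0$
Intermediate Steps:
$z = -175$ ($z = 424 - 599 = -175$)
$\sqrt{Q{\left(z \right)} + 1227764} = \sqrt{-175 + 1227764} = \sqrt{1227589}$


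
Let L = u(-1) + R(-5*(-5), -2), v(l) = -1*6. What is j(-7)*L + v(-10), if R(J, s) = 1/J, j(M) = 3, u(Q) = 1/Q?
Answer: -222/25 ≈ -8.8800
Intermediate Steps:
v(l) = -6
L = -24/25 (L = 1/(-1) + 1/(-5*(-5)) = -1 + 1/25 = -24/25 ≈ -0.96000)
j(-7)*L + v(-10) = 3*(-24/25) - 6 = -72/25 - 6 = -222/25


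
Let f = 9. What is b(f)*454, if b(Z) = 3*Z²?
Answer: 110322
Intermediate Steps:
b(f)*454 = (3*9²)*454 = (3*81)*454 = 243*454 = 110322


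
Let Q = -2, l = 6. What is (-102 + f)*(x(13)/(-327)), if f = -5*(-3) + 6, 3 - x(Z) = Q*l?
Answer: 405/109 ≈ 3.7156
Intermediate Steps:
x(Z) = 15 (x(Z) = 3 - (-2)*6 = 3 - 1*(-12) = 3 + 12 = 15)
f = 21 (f = 15 + 6 = 21)
(-102 + f)*(x(13)/(-327)) = (-102 + 21)*(15/(-327)) = -1215*(-1)/327 = -81*(-5/109) = 405/109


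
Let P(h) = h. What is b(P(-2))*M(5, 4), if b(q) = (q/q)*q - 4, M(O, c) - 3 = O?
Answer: -48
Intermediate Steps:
M(O, c) = 3 + O
b(q) = -4 + q (b(q) = 1*q - 4 = q - 4 = -4 + q)
b(P(-2))*M(5, 4) = (-4 - 2)*(3 + 5) = -6*8 = -48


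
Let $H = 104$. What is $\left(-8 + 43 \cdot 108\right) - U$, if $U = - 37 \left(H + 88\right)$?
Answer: $11740$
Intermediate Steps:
$U = -7104$ ($U = - 37 \left(104 + 88\right) = \left(-37\right) 192 = -7104$)
$\left(-8 + 43 \cdot 108\right) - U = \left(-8 + 43 \cdot 108\right) - -7104 = \left(-8 + 4644\right) + 7104 = 4636 + 7104 = 11740$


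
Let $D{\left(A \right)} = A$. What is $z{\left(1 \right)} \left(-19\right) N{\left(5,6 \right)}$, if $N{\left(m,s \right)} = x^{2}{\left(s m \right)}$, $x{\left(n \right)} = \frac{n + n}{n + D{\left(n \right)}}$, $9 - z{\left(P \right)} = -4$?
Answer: $-247$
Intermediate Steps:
$z{\left(P \right)} = 13$ ($z{\left(P \right)} = 9 - -4 = 9 + 4 = 13$)
$x{\left(n \right)} = 1$ ($x{\left(n \right)} = \frac{n + n}{n + n} = \frac{2 n}{2 n} = 2 n \frac{1}{2 n} = 1$)
$N{\left(m,s \right)} = 1$ ($N{\left(m,s \right)} = 1^{2} = 1$)
$z{\left(1 \right)} \left(-19\right) N{\left(5,6 \right)} = 13 \left(-19\right) 1 = \left(-247\right) 1 = -247$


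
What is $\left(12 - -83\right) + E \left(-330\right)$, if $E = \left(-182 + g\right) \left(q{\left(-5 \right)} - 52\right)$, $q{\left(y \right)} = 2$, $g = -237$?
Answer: $-6913405$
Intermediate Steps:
$E = 20950$ ($E = \left(-182 - 237\right) \left(2 - 52\right) = \left(-419\right) \left(-50\right) = 20950$)
$\left(12 - -83\right) + E \left(-330\right) = \left(12 - -83\right) + 20950 \left(-330\right) = \left(12 + 83\right) - 6913500 = 95 - 6913500 = -6913405$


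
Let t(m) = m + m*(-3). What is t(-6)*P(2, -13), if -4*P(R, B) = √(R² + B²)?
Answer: -3*√173 ≈ -39.459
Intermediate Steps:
P(R, B) = -√(B² + R²)/4 (P(R, B) = -√(R² + B²)/4 = -√(B² + R²)/4)
t(m) = -2*m (t(m) = m - 3*m = -2*m)
t(-6)*P(2, -13) = (-2*(-6))*(-√((-13)² + 2²)/4) = 12*(-√(169 + 4)/4) = 12*(-√173/4) = -3*√173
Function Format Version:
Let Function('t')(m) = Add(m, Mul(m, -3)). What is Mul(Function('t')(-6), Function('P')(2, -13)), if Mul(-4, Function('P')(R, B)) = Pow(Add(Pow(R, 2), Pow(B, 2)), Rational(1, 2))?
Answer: Mul(-3, Pow(173, Rational(1, 2))) ≈ -39.459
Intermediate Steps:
Function('P')(R, B) = Mul(Rational(-1, 4), Pow(Add(Pow(B, 2), Pow(R, 2)), Rational(1, 2))) (Function('P')(R, B) = Mul(Rational(-1, 4), Pow(Add(Pow(R, 2), Pow(B, 2)), Rational(1, 2))) = Mul(Rational(-1, 4), Pow(Add(Pow(B, 2), Pow(R, 2)), Rational(1, 2))))
Function('t')(m) = Mul(-2, m) (Function('t')(m) = Add(m, Mul(-3, m)) = Mul(-2, m))
Mul(Function('t')(-6), Function('P')(2, -13)) = Mul(Mul(-2, -6), Mul(Rational(-1, 4), Pow(Add(Pow(-13, 2), Pow(2, 2)), Rational(1, 2)))) = Mul(12, Mul(Rational(-1, 4), Pow(Add(169, 4), Rational(1, 2)))) = Mul(12, Mul(Rational(-1, 4), Pow(173, Rational(1, 2)))) = Mul(-3, Pow(173, Rational(1, 2)))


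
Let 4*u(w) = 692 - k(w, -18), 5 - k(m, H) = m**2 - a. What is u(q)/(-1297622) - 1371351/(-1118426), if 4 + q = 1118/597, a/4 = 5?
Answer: 1268322388194305657/1034508616917735096 ≈ 1.2260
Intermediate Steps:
a = 20 (a = 4*5 = 20)
k(m, H) = 25 - m**2 (k(m, H) = 5 - (m**2 - 1*20) = 5 - (m**2 - 20) = 5 - (-20 + m**2) = 5 + (20 - m**2) = 25 - m**2)
q = -1270/597 (q = -4 + 1118/597 = -1270/597 ≈ -2.1273)
u(w) = 667/4 + w**2/4 (u(w) = (692 - (25 - w**2))/4 = (692 + (-25 + w**2))/4 = (667 + w**2)/4 = 667/4 + w**2/4)
u(q)/(-1297622) - 1371351/(-1118426) = (667/4 + (-1270/597)**2/4)/(-1297622) - 1371351/(-1118426) = (667/4 + (1/4)*(1612900/356409))*(-1/1297622) - 1371351*(-1/1118426) = (667/4 + 403225/356409)*(-1/1297622) + 1371351/1118426 = (239337703/1425636)*(-1/1297622) + 1371351/1118426 = -239337703/1849936637592 + 1371351/1118426 = 1268322388194305657/1034508616917735096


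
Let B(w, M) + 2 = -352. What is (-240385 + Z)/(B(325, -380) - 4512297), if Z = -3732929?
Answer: 1324438/1504217 ≈ 0.88048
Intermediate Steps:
B(w, M) = -354 (B(w, M) = -2 - 352 = -354)
(-240385 + Z)/(B(325, -380) - 4512297) = (-240385 - 3732929)/(-354 - 4512297) = -3973314/(-4512651) = -3973314*(-1/4512651) = 1324438/1504217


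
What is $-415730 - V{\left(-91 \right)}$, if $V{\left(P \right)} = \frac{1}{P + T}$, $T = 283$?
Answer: $- \frac{79820161}{192} \approx -4.1573 \cdot 10^{5}$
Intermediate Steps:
$V{\left(P \right)} = \frac{1}{283 + P}$ ($V{\left(P \right)} = \frac{1}{P + 283} = \frac{1}{283 + P}$)
$-415730 - V{\left(-91 \right)} = -415730 - \frac{1}{283 - 91} = -415730 - \frac{1}{192} = - \frac{79820161}{192}$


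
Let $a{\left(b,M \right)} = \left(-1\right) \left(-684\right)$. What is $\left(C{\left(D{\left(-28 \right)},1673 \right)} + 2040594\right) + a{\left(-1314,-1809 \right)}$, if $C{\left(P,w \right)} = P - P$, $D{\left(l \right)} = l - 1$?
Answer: $2041278$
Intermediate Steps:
$a{\left(b,M \right)} = 684$
$D{\left(l \right)} = -1 + l$ ($D{\left(l \right)} = l - 1 = -1 + l$)
$C{\left(P,w \right)} = 0$
$\left(C{\left(D{\left(-28 \right)},1673 \right)} + 2040594\right) + a{\left(-1314,-1809 \right)} = \left(0 + 2040594\right) + 684 = 2040594 + 684 = 2041278$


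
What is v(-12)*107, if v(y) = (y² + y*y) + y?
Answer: 29532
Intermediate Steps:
v(y) = y + 2*y² (v(y) = (y² + y²) + y = 2*y² + y = y + 2*y²)
v(-12)*107 = -12*(1 + 2*(-12))*107 = -12*(1 - 24)*107 = -12*(-23)*107 = 276*107 = 29532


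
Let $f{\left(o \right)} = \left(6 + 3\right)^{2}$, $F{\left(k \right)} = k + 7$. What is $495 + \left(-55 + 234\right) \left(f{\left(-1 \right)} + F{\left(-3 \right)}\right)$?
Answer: $15710$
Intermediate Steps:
$F{\left(k \right)} = 7 + k$
$f{\left(o \right)} = 81$ ($f{\left(o \right)} = 9^{2} = 81$)
$495 + \left(-55 + 234\right) \left(f{\left(-1 \right)} + F{\left(-3 \right)}\right) = 495 + \left(-55 + 234\right) \left(81 + \left(7 - 3\right)\right) = 495 + 179 \left(81 + 4\right) = 495 + 179 \cdot 85 = 495 + 15215 = 15710$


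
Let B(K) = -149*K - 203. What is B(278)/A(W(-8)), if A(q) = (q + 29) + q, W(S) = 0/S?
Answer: -41625/29 ≈ -1435.3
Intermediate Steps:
W(S) = 0
A(q) = 29 + 2*q (A(q) = (29 + q) + q = 29 + 2*q)
B(K) = -203 - 149*K
B(278)/A(W(-8)) = (-203 - 149*278)/(29 + 2*0) = (-203 - 41422)/(29 + 0) = -41625/29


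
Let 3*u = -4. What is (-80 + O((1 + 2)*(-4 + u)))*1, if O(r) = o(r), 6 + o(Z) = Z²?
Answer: 170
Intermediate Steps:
u = -4/3 (u = (⅓)*(-4) = -4/3 ≈ -1.3333)
o(Z) = -6 + Z²
O(r) = -6 + r²
(-80 + O((1 + 2)*(-4 + u)))*1 = (-80 + (-6 + ((1 + 2)*(-4 - 4/3))²))*1 = (-80 + (-6 + (3*(-16/3))²))*1 = (-80 + (-6 + (-16)²))*1 = (-80 + (-6 + 256))*1 = (-80 + 250)*1 = 170*1 = 170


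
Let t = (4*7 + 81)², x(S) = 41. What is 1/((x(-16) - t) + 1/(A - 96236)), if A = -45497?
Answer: -141733/1678118721 ≈ -8.4459e-5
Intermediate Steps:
t = 11881 (t = (28 + 81)² = 109² = 11881)
1/((x(-16) - t) + 1/(A - 96236)) = 1/((41 - 1*11881) + 1/(-45497 - 96236)) = 1/((41 - 11881) + 1/(-141733)) = 1/(-11840 - 1/141733) = 1/(-1678118721/141733) = -141733/1678118721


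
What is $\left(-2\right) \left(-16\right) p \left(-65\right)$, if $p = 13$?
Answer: $-27040$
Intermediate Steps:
$\left(-2\right) \left(-16\right) p \left(-65\right) = \left(-2\right) \left(-16\right) 13 \left(-65\right) = 32 \cdot 13 \left(-65\right) = 416 \left(-65\right) = -27040$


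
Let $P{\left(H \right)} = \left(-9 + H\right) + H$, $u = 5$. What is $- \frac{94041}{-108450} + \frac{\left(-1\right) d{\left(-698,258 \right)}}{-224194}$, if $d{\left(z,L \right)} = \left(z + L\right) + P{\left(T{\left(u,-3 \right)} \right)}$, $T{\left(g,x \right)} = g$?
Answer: $\frac{584328289}{675384425} \approx 0.86518$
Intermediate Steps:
$P{\left(H \right)} = -9 + 2 H$
$d{\left(z,L \right)} = 1 + L + z$ ($d{\left(z,L \right)} = \left(z + L\right) + \left(-9 + 2 \cdot 5\right) = \left(L + z\right) + \left(-9 + 10\right) = \left(L + z\right) + 1 = 1 + L + z$)
$- \frac{94041}{-108450} + \frac{\left(-1\right) d{\left(-698,258 \right)}}{-224194} = - \frac{94041}{-108450} + \frac{\left(-1\right) \left(1 + 258 - 698\right)}{-224194} = \left(-94041\right) \left(- \frac{1}{108450}\right) + \left(-1\right) \left(-439\right) \left(- \frac{1}{224194}\right) = \frac{10449}{12050} + 439 \left(- \frac{1}{224194}\right) = \frac{10449}{12050} - \frac{439}{224194} = \frac{584328289}{675384425}$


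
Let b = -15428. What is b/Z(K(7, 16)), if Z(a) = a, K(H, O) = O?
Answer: -3857/4 ≈ -964.25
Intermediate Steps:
b/Z(K(7, 16)) = -15428/16 = -15428*1/16 = -3857/4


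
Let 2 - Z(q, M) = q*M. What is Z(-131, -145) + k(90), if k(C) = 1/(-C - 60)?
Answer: -2848951/150 ≈ -18993.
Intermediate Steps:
k(C) = 1/(-60 - C)
Z(q, M) = 2 - M*q (Z(q, M) = 2 - q*M = 2 - M*q)
Z(-131, -145) + k(90) = (2 - 1*(-145)*(-131)) - 1/(60 + 90) = (2 - 18995) - 1/150 = -18993 - 1*1/150 = -18993 - 1/150 = -2848951/150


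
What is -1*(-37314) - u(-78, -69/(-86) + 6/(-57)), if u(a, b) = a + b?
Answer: 61097389/1634 ≈ 37391.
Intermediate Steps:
-1*(-37314) - u(-78, -69/(-86) + 6/(-57)) = -1*(-37314) - (-78 + (-69/(-86) + 6/(-57))) = 37314 - (-78 + (-69*(-1/86) + 6*(-1/57))) = 37314 - (-78 + (69/86 - 2/19)) = 37314 - (-78 + 1139/1634) = 37314 - 1*(-126313/1634) = 37314 + 126313/1634 = 61097389/1634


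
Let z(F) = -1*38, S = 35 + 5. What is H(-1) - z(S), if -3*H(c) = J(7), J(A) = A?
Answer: 107/3 ≈ 35.667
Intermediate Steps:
H(c) = -7/3 (H(c) = -1/3*7 = -7/3)
S = 40
z(F) = -38
H(-1) - z(S) = -7/3 - 1*(-38) = -7/3 + 38 = 107/3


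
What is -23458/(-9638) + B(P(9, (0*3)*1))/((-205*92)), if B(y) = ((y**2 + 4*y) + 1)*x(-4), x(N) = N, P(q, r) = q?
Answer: 55870877/22721585 ≈ 2.4589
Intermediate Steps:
B(y) = -4 - 16*y - 4*y**2 (B(y) = ((y**2 + 4*y) + 1)*(-4) = (1 + y**2 + 4*y)*(-4) = -4 - 16*y - 4*y**2)
-23458/(-9638) + B(P(9, (0*3)*1))/((-205*92)) = -23458/(-9638) + (-4 - 16*9 - 4*9**2)/((-205*92)) = -23458*(-1/9638) + (-4 - 144 - 4*81)/(-18860) = 11729/4819 + (-4 - 144 - 324)*(-1/18860) = 11729/4819 - 472*(-1/18860) = 11729/4819 + 118/4715 = 55870877/22721585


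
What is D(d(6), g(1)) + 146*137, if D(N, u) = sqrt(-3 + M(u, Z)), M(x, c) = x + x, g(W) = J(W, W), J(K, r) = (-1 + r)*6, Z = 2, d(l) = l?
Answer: 20002 + I*sqrt(3) ≈ 20002.0 + 1.732*I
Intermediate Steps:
J(K, r) = -6 + 6*r
g(W) = -6 + 6*W
M(x, c) = 2*x
D(N, u) = sqrt(-3 + 2*u)
D(d(6), g(1)) + 146*137 = sqrt(-3 + 2*(-6 + 6*1)) + 146*137 = sqrt(-3 + 2*(-6 + 6)) + 20002 = sqrt(-3 + 2*0) + 20002 = sqrt(-3 + 0) + 20002 = sqrt(-3) + 20002 = I*sqrt(3) + 20002 = 20002 + I*sqrt(3)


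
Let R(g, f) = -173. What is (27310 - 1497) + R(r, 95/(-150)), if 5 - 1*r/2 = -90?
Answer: 25640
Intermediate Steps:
r = 190 (r = 10 - 2*(-90) = 10 + 180 = 190)
(27310 - 1497) + R(r, 95/(-150)) = (27310 - 1497) - 173 = 25813 - 173 = 25640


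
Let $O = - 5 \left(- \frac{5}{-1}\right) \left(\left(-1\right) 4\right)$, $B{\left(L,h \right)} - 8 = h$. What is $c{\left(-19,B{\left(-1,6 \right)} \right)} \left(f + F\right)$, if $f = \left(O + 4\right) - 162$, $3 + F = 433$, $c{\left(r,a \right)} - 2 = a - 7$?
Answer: $3348$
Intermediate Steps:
$B{\left(L,h \right)} = 8 + h$
$c{\left(r,a \right)} = -5 + a$ ($c{\left(r,a \right)} = 2 + \left(a - 7\right) = 2 + \left(-7 + a\right) = -5 + a$)
$F = 430$ ($F = -3 + 433 = 430$)
$O = 100$ ($O = - 5 \left(\left(-5\right) \left(-1\right)\right) \left(-4\right) = \left(-5\right) 5 \left(-4\right) = \left(-25\right) \left(-4\right) = 100$)
$f = -58$ ($f = \left(100 + 4\right) - 162 = 104 - 162 = -58$)
$c{\left(-19,B{\left(-1,6 \right)} \right)} \left(f + F\right) = \left(-5 + \left(8 + 6\right)\right) \left(-58 + 430\right) = \left(-5 + 14\right) 372 = 9 \cdot 372 = 3348$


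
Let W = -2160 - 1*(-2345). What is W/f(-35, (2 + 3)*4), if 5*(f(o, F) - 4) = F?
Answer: 185/8 ≈ 23.125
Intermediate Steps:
f(o, F) = 4 + F/5
W = 185 (W = -2160 + 2345 = 185)
W/f(-35, (2 + 3)*4) = 185/(4 + ((2 + 3)*4)/5) = 185/(4 + (5*4)/5) = 185/(4 + (⅕)*20) = 185/(4 + 4) = 185/8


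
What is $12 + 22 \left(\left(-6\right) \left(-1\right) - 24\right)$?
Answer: $-384$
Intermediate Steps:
$12 + 22 \left(\left(-6\right) \left(-1\right) - 24\right) = 12 + 22 \left(6 - 24\right) = 12 + 22 \left(-18\right) = 12 - 396 = -384$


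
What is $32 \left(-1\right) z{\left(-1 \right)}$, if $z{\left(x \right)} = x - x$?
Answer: $0$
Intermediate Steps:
$z{\left(x \right)} = 0$
$32 \left(-1\right) z{\left(-1 \right)} = 32 \left(-1\right) 0 = \left(-32\right) 0 = 0$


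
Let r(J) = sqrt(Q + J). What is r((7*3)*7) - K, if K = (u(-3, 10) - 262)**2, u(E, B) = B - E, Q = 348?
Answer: -62001 + 3*sqrt(55) ≈ -61979.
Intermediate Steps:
r(J) = sqrt(348 + J)
K = 62001 (K = ((10 - 1*(-3)) - 262)**2 = ((10 + 3) - 262)**2 = (13 - 262)**2 = (-249)**2 = 62001)
r((7*3)*7) - K = sqrt(348 + (7*3)*7) - 1*62001 = sqrt(348 + 21*7) - 62001 = sqrt(348 + 147) - 62001 = sqrt(495) - 62001 = 3*sqrt(55) - 62001 = -62001 + 3*sqrt(55)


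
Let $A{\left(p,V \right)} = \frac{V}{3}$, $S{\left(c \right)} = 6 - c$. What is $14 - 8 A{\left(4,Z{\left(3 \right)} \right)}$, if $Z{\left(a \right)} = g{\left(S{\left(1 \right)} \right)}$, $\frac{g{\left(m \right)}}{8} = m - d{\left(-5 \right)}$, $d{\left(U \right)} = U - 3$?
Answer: $- \frac{790}{3} \approx -263.33$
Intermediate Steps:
$d{\left(U \right)} = -3 + U$ ($d{\left(U \right)} = U - 3 = -3 + U$)
$g{\left(m \right)} = 64 + 8 m$ ($g{\left(m \right)} = 8 \left(m - \left(-3 - 5\right)\right) = 8 \left(m - -8\right) = 8 \left(m + 8\right) = 8 \left(8 + m\right) = 64 + 8 m$)
$Z{\left(a \right)} = 104$ ($Z{\left(a \right)} = 64 + 8 \left(6 - 1\right) = 64 + 8 \cdot 5 = 64 + 40 = 104$)
$A{\left(p,V \right)} = \frac{V}{3}$ ($A{\left(p,V \right)} = V \frac{1}{3} = \frac{V}{3}$)
$14 - 8 A{\left(4,Z{\left(3 \right)} \right)} = 14 - 8 \cdot \frac{1}{3} \cdot 104 = 14 - \frac{832}{3} = - \frac{790}{3}$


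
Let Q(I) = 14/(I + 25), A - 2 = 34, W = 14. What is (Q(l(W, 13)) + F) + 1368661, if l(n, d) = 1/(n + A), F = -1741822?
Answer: -466823711/1251 ≈ -3.7316e+5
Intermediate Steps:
A = 36 (A = 2 + 34 = 36)
l(n, d) = 1/(36 + n) (l(n, d) = 1/(n + 36) = 1/(36 + n))
Q(I) = 14/(25 + I)
(Q(l(W, 13)) + F) + 1368661 = (14/(25 + 1/(36 + 14)) - 1741822) + 1368661 = (14/(25 + 1/50) - 1741822) + 1368661 = (14/(1251/50) - 1741822) + 1368661 = (14*(50/1251) - 1741822) + 1368661 = (700/1251 - 1741822) + 1368661 = -2179018622/1251 + 1368661 = -466823711/1251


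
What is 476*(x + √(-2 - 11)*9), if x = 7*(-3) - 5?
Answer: -12376 + 4284*I*√13 ≈ -12376.0 + 15446.0*I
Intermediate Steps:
x = -26 (x = -21 - 5 = -26)
476*(x + √(-2 - 11)*9) = 476*(-26 + √(-2 - 11)*9) = 476*(-26 + √(-13)*9) = 476*(-26 + (I*√13)*9) = 476*(-26 + 9*I*√13) = -12376 + 4284*I*√13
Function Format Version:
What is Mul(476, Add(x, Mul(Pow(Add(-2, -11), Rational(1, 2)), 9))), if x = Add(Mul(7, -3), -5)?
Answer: Add(-12376, Mul(4284, I, Pow(13, Rational(1, 2)))) ≈ Add(-12376., Mul(15446., I))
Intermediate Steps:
x = -26 (x = Add(-21, -5) = -26)
Mul(476, Add(x, Mul(Pow(Add(-2, -11), Rational(1, 2)), 9))) = Mul(476, Add(-26, Mul(Pow(Add(-2, -11), Rational(1, 2)), 9))) = Mul(476, Add(-26, Mul(Pow(-13, Rational(1, 2)), 9))) = Mul(476, Add(-26, Mul(Mul(I, Pow(13, Rational(1, 2))), 9))) = Mul(476, Add(-26, Mul(9, I, Pow(13, Rational(1, 2))))) = Add(-12376, Mul(4284, I, Pow(13, Rational(1, 2))))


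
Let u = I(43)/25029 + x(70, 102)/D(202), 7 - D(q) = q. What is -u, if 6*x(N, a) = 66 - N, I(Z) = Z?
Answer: -8357/1626885 ≈ -0.0051368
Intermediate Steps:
x(N, a) = 11 - N/6 (x(N, a) = (66 - N)/6 = 11 - N/6)
D(q) = 7 - q
u = 8357/1626885 (u = 43/25029 + (11 - ⅙*70)/(7 - 1*202) = 43*(1/25029) + (11 - 35/3)/(7 - 202) = 43/25029 - ⅔/(-195) = 43/25029 - ⅔*(-1/195) = 43/25029 + 2/585 = 8357/1626885 ≈ 0.0051368)
-u = -1*8357/1626885 = -8357/1626885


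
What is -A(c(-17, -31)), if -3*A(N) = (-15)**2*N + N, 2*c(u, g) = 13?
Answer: 1469/3 ≈ 489.67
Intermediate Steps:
c(u, g) = 13/2 (c(u, g) = (1/2)*13 = 13/2)
A(N) = -226*N/3 (A(N) = -((-15)**2*N + N)/3 = -(225*N + N)/3 = -226*N/3)
-A(c(-17, -31)) = -(-226)*13/(3*2) = -1*(-1469/3) = 1469/3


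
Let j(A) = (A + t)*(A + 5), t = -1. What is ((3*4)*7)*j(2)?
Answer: 588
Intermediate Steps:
j(A) = (-1 + A)*(5 + A) (j(A) = (A - 1)*(A + 5) = (-1 + A)*(5 + A))
((3*4)*7)*j(2) = ((3*4)*7)*(-5 + 2**2 + 4*2) = (12*7)*(-5 + 4 + 8) = 84*7 = 588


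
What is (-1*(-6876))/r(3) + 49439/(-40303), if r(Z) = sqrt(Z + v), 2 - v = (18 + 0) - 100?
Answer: -49439/40303 + 2292*sqrt(87)/29 ≈ 735.96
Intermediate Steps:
v = 84 (v = 2 - ((18 + 0) - 100) = 2 - (18 - 100) = 2 - 1*(-82) = 2 + 82 = 84)
r(Z) = sqrt(84 + Z) (r(Z) = sqrt(Z + 84) = sqrt(84 + Z))
(-1*(-6876))/r(3) + 49439/(-40303) = (-1*(-6876))/(sqrt(84 + 3)) + 49439/(-40303) = 6876/(sqrt(87)) + 49439*(-1/40303) = 6876*(sqrt(87)/87) - 49439/40303 = 2292*sqrt(87)/29 - 49439/40303 = -49439/40303 + 2292*sqrt(87)/29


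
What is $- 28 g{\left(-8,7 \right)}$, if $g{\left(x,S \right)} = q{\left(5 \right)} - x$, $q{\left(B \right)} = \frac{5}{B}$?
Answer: $-252$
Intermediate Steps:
$g{\left(x,S \right)} = 1 - x$ ($g{\left(x,S \right)} = \frac{5}{5} - x = 5 \cdot \frac{1}{5} - x = 1 - x$)
$- 28 g{\left(-8,7 \right)} = - 28 \left(1 - -8\right) = - 28 \left(1 + 8\right) = \left(-28\right) 9 = -252$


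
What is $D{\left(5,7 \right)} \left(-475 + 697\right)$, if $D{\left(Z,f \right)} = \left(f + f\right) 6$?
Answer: $18648$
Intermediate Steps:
$D{\left(Z,f \right)} = 12 f$ ($D{\left(Z,f \right)} = 2 f 6 = 12 f$)
$D{\left(5,7 \right)} \left(-475 + 697\right) = 12 \cdot 7 \left(-475 + 697\right) = 84 \cdot 222 = 18648$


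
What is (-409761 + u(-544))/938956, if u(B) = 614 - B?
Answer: -408603/938956 ≈ -0.43517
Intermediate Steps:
(-409761 + u(-544))/938956 = (-409761 + (614 - 1*(-544)))/938956 = (-409761 + (614 + 544))*(1/938956) = (-409761 + 1158)*(1/938956) = -408603*1/938956 = -408603/938956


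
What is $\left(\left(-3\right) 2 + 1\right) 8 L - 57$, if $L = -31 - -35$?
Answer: $-217$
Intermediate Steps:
$L = 4$ ($L = -31 + 35 = 4$)
$\left(\left(-3\right) 2 + 1\right) 8 L - 57 = \left(\left(-3\right) 2 + 1\right) 8 \cdot 4 - 57 = \left(-6 + 1\right) 8 \cdot 4 - 57 = \left(-5\right) 8 \cdot 4 - 57 = \left(-40\right) 4 - 57 = -160 - 57 = -217$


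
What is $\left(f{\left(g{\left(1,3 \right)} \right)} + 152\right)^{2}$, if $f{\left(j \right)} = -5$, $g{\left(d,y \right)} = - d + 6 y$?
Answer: $21609$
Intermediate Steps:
$\left(f{\left(g{\left(1,3 \right)} \right)} + 152\right)^{2} = \left(-5 + 152\right)^{2} = 147^{2} = 21609$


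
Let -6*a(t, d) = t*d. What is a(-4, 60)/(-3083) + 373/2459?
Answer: 1051599/7581097 ≈ 0.13871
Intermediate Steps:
a(t, d) = -d*t/6 (a(t, d) = -t*d/6 = -d*t/6)
a(-4, 60)/(-3083) + 373/2459 = -1/6*60*(-4)/(-3083) + 373/2459 = 40*(-1/3083) + 373*(1/2459) = -40/3083 + 373/2459 = 1051599/7581097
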